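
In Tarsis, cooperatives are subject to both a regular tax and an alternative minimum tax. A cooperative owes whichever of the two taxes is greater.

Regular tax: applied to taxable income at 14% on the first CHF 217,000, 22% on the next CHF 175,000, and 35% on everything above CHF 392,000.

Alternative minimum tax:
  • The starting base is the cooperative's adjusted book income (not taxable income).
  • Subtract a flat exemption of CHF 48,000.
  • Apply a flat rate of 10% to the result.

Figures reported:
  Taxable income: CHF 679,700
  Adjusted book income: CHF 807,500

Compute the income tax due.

Regular tax:
  CHF 217,000 × 14% = CHF 30,380
  CHF 175,000 × 22% = CHF 38,500
  CHF 287,700 × 35% = CHF 100,695
  → CHF 169,575

Alternative minimum tax:
  Base (adjusted book income): CHF 807,500
  Less exemption CHF 48,000 → base CHF 759,500
  CHF 759,500 × 10% = CHF 75,950

CHF 169,575 > CHF 75,950, so the regular tax governs.

CHF 169,575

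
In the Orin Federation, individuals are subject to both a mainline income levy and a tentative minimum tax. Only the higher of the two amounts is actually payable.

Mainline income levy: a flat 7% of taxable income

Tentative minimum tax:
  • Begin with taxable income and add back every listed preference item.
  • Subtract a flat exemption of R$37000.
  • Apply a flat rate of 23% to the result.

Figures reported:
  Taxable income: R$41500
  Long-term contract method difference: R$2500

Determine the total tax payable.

R$2905

Mainline income levy:
  R$41500 × 7% = R$2905

Tentative minimum tax:
  Adjusted income: R$41500 + R$2500 = R$44000
  Less exemption R$37000 → base R$7000
  R$7000 × 23% = R$1610

R$2905 > R$1610, so the mainline income levy governs.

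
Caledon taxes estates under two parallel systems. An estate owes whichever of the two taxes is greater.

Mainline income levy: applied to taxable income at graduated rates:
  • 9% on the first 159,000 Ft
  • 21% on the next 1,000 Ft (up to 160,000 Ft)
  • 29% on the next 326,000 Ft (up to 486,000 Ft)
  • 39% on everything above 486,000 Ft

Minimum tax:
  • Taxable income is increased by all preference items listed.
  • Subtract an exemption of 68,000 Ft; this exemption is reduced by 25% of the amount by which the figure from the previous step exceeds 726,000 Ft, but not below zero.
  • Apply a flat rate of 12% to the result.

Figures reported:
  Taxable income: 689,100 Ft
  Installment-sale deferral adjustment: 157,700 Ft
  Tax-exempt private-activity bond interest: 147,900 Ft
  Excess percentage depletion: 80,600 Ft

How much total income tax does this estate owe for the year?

188,269 Ft

Minimum tax:
  Adjusted income: 689,100 Ft + 157,700 Ft + 147,900 Ft + 80,600 Ft = 1,075,300 Ft
  Exemption: 25% × (1,075,300 Ft − 726,000 Ft) = 87,325 Ft ≥ 68,000 Ft, so the exemption is fully phased out
  Base: 1,075,300 Ft − 0 Ft = 1,075,300 Ft
  1,075,300 Ft × 12% = 129,036 Ft

Mainline income levy:
  159,000 Ft × 9% = 14,310 Ft
  1,000 Ft × 21% = 210 Ft
  326,000 Ft × 29% = 94,540 Ft
  203,100 Ft × 39% = 79,209 Ft
  → 188,269 Ft

188,269 Ft > 129,036 Ft, so the mainline income levy governs.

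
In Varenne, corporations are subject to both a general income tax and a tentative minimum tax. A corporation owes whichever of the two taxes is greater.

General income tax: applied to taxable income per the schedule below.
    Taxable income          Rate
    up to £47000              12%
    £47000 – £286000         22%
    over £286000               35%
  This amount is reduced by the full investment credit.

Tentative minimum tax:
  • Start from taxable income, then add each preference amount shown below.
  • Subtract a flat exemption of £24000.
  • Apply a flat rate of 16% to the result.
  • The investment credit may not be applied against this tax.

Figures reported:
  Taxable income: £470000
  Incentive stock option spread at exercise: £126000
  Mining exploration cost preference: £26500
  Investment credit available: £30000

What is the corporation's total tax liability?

General income tax:
  £47000 × 12% = £5640
  £239000 × 22% = £52580
  £184000 × 35% = £64400
  → £122620
  Less investment credit £30000 → £92620

Tentative minimum tax:
  Adjusted income: £470000 + £126000 + £26500 = £622500
  Less exemption £24000 → base £598500
  £598500 × 16% = £95760

£95760 > £92620, so the tentative minimum tax is the binding amount.

£95760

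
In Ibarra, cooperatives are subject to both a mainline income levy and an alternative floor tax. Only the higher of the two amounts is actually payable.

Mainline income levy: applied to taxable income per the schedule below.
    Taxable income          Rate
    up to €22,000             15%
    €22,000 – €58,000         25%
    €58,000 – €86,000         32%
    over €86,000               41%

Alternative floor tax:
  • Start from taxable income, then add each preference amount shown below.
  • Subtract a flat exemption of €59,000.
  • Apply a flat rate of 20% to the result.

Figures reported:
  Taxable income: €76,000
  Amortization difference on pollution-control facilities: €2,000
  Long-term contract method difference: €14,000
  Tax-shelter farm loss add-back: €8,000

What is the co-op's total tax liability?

Mainline income levy:
  €22,000 × 15% = €3,300
  €36,000 × 25% = €9,000
  €18,000 × 32% = €5,760
  → €18,060

Alternative floor tax:
  Adjusted income: €76,000 + €2,000 + €14,000 + €8,000 = €100,000
  Less exemption €59,000 → base €41,000
  €41,000 × 20% = €8,200

€18,060 > €8,200, so the mainline income levy governs.

€18,060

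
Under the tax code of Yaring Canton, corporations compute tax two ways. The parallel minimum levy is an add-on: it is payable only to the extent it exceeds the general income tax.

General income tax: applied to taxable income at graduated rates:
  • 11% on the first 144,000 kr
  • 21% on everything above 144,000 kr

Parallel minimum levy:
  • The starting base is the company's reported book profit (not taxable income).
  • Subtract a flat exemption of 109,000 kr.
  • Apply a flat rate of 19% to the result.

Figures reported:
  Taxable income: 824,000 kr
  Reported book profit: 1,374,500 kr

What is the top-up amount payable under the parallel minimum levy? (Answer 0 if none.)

Parallel minimum levy:
  Base (reported book profit): 1,374,500 kr
  Less exemption 109,000 kr → base 1,265,500 kr
  1,265,500 kr × 19% = 240,445 kr

General income tax:
  144,000 kr × 11% = 15,840 kr
  680,000 kr × 21% = 142,800 kr
  → 158,640 kr

Excess of parallel minimum levy over general income tax: 240,445 kr − 158,640 kr = 81,805 kr.

81,805 kr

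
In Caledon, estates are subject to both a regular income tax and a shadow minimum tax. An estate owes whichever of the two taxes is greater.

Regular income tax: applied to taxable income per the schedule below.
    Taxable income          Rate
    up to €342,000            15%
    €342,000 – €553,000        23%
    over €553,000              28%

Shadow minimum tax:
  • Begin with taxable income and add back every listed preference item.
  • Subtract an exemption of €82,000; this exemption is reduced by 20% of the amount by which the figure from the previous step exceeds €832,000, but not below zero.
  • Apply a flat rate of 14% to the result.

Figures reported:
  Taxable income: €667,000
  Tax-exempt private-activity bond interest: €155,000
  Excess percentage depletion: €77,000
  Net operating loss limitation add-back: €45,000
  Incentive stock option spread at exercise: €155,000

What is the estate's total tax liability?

Shadow minimum tax:
  Adjusted income: €667,000 + €155,000 + €77,000 + €45,000 + €155,000 = €1,099,000
  Exemption: €82,000 − 20% × (€1,099,000 − €832,000) = €82,000 − €53,400 = €28,600
  Base: €1,099,000 − €28,600 = €1,070,400
  €1,070,400 × 14% = €149,856

Regular income tax:
  €342,000 × 15% = €51,300
  €211,000 × 23% = €48,530
  €114,000 × 28% = €31,920
  → €131,750

€149,856 > €131,750, so the shadow minimum tax is the binding amount.

€149,856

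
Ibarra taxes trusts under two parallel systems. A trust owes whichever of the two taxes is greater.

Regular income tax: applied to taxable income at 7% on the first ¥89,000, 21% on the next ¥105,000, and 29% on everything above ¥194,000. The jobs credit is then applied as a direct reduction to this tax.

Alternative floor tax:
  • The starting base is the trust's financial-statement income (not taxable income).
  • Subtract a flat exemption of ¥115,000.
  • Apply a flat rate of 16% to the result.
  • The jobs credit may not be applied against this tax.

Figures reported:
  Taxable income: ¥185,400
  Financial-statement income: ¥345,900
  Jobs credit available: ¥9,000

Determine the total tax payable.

Alternative floor tax:
  Base (financial-statement income): ¥345,900
  Less exemption ¥115,000 → base ¥230,900
  ¥230,900 × 16% = ¥36,944

Regular income tax:
  ¥89,000 × 7% = ¥6,230
  ¥96,400 × 21% = ¥20,244
  → ¥26,474
  Less jobs credit ¥9,000 → ¥17,474

¥36,944 > ¥17,474, so the alternative floor tax is the binding amount.

¥36,944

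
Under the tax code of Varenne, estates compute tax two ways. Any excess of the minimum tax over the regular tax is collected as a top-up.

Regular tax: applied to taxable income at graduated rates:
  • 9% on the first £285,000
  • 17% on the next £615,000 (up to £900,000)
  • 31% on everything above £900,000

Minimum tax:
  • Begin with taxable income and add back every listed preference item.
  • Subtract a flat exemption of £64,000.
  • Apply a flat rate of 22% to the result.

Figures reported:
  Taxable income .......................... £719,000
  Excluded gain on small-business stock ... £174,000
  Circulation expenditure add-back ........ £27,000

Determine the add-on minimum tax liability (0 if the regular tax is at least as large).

Minimum tax:
  Adjusted income: £719,000 + £174,000 + £27,000 = £920,000
  Less exemption £64,000 → base £856,000
  £856,000 × 22% = £188,320

Regular tax:
  £285,000 × 9% = £25,650
  £434,000 × 17% = £73,780
  → £99,430

Excess of minimum tax over regular tax: £188,320 − £99,430 = £88,890.

£88,890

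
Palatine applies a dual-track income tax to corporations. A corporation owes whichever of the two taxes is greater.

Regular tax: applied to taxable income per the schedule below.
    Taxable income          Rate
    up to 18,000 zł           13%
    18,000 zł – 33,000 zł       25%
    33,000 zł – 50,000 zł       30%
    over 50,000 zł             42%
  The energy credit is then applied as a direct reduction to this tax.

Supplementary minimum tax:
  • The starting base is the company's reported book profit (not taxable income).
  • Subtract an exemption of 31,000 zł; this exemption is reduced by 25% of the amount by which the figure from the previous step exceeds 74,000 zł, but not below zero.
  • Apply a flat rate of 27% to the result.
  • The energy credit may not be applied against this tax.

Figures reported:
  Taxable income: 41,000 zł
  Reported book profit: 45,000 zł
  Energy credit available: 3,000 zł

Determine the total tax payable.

5,490 zł

Supplementary minimum tax:
  Base (reported book profit): 45,000 zł
  Exemption: 45,000 zł ≤ 74,000 zł, so full 31,000 zł applies
  Base: 45,000 zł − 31,000 zł = 14,000 zł
  14,000 zł × 27% = 3,780 zł

Regular tax:
  18,000 zł × 13% = 2,340 zł
  15,000 zł × 25% = 3,750 zł
  8,000 zł × 30% = 2,400 zł
  → 8,490 zł
  Less energy credit 3,000 zł → 5,490 zł

5,490 zł > 3,780 zł, so the regular tax governs.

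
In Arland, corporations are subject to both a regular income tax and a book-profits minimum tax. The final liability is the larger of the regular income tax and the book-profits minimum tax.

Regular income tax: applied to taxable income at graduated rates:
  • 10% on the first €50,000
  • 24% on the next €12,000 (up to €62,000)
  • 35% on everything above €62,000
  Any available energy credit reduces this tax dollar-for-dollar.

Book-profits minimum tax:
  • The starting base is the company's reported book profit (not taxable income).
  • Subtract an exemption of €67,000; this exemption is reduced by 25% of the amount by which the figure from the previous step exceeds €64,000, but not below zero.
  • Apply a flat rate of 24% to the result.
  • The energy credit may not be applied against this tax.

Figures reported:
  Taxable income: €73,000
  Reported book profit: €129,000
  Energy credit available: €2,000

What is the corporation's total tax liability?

€18,780

Book-profits minimum tax:
  Base (reported book profit): €129,000
  Exemption: €67,000 − 25% × (€129,000 − €64,000) = €67,000 − €16,250 = €50,750
  Base: €129,000 − €50,750 = €78,250
  €78,250 × 24% = €18,780

Regular income tax:
  €50,000 × 10% = €5,000
  €12,000 × 24% = €2,880
  €11,000 × 35% = €3,850
  → €11,730
  Less energy credit €2,000 → €9,730

€18,780 > €9,730, so the book-profits minimum tax is the binding amount.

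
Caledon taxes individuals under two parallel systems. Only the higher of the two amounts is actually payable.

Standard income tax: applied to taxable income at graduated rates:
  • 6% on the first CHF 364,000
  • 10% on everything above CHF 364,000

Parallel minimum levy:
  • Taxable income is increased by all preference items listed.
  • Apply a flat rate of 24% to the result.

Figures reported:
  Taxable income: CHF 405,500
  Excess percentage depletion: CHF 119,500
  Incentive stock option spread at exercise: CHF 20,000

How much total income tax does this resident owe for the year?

Parallel minimum levy:
  Adjusted income: CHF 405,500 + CHF 119,500 + CHF 20,000 = CHF 545,000
  CHF 545,000 × 24% = CHF 130,800

Standard income tax:
  CHF 364,000 × 6% = CHF 21,840
  CHF 41,500 × 10% = CHF 4,150
  → CHF 25,990

CHF 130,800 > CHF 25,990, so the parallel minimum levy is the binding amount.

CHF 130,800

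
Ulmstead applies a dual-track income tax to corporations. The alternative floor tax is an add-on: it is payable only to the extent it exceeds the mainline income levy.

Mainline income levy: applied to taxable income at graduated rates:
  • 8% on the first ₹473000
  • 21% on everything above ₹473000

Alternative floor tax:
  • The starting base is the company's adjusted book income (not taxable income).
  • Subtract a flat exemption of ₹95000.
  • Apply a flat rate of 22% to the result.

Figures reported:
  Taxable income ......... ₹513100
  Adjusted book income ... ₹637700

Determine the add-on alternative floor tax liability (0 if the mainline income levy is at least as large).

Alternative floor tax:
  Base (adjusted book income): ₹637700
  Less exemption ₹95000 → base ₹542700
  ₹542700 × 22% = ₹119394

Mainline income levy:
  ₹473000 × 8% = ₹37840
  ₹40100 × 21% = ₹8421
  → ₹46261

Excess of alternative floor tax over mainline income levy: ₹119394 − ₹46261 = ₹73133.

₹73133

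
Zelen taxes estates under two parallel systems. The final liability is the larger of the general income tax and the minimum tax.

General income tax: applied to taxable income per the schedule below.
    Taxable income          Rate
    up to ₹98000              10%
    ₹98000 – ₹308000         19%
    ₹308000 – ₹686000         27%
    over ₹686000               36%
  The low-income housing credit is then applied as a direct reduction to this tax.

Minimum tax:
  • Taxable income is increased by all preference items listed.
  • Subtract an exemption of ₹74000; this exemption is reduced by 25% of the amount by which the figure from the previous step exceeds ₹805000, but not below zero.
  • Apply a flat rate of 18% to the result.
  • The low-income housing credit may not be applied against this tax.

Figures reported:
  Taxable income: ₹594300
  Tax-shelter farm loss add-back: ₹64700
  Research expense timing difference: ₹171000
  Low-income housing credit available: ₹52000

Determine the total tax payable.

₹137205

General income tax:
  ₹98000 × 10% = ₹9800
  ₹210000 × 19% = ₹39900
  ₹286300 × 27% = ₹77301
  → ₹127001
  Less low-income housing credit ₹52000 → ₹75001

Minimum tax:
  Adjusted income: ₹594300 + ₹64700 + ₹171000 = ₹830000
  Exemption: ₹74000 − 25% × (₹830000 − ₹805000) = ₹74000 − ₹6250 = ₹67750
  Base: ₹830000 − ₹67750 = ₹762250
  ₹762250 × 18% = ₹137205

₹137205 > ₹75001, so the minimum tax is the binding amount.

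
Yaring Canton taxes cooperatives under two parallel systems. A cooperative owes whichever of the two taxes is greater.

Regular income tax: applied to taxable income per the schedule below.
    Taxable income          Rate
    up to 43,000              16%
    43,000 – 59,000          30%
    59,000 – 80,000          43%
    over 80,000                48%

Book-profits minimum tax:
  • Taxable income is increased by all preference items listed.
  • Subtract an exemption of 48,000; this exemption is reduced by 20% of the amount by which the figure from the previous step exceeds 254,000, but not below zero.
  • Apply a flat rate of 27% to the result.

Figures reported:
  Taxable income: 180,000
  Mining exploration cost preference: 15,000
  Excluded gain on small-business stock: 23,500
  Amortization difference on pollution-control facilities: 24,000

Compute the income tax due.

68,710

Book-profits minimum tax:
  Adjusted income: 180,000 + 15,000 + 23,500 + 24,000 = 242,500
  Exemption: 242,500 ≤ 254,000, so full 48,000 applies
  Base: 242,500 − 48,000 = 194,500
  194,500 × 27% = 52,515

Regular income tax:
  43,000 × 16% = 6,880
  16,000 × 30% = 4,800
  21,000 × 43% = 9,030
  100,000 × 48% = 48,000
  → 68,710

68,710 > 52,515, so the regular income tax governs.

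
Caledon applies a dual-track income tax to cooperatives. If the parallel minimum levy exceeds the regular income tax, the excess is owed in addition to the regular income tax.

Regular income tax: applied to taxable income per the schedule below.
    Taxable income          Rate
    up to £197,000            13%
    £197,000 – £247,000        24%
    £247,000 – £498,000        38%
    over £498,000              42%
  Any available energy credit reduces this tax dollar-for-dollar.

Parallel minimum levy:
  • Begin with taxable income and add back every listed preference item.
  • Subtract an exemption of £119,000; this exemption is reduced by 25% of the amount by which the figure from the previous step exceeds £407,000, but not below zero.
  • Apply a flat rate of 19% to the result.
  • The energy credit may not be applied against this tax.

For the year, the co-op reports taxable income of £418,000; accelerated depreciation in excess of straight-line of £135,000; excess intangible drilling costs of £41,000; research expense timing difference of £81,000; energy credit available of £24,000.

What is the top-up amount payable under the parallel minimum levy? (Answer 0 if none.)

Parallel minimum levy:
  Adjusted income: £418,000 + £135,000 + £41,000 + £81,000 = £675,000
  Exemption: £119,000 − 25% × (£675,000 − £407,000) = £119,000 − £67,000 = £52,000
  Base: £675,000 − £52,000 = £623,000
  £623,000 × 19% = £118,370

Regular income tax:
  £197,000 × 13% = £25,610
  £50,000 × 24% = £12,000
  £171,000 × 38% = £64,980
  → £102,590
  Less energy credit £24,000 → £78,590

Excess of parallel minimum levy over regular income tax: £118,370 − £78,590 = £39,780.

£39,780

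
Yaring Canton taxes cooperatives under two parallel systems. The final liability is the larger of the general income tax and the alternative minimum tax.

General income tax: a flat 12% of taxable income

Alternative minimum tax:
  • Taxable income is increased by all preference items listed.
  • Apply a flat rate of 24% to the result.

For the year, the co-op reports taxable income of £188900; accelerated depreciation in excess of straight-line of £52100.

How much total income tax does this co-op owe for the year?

£57840

Alternative minimum tax:
  Adjusted income: £188900 + £52100 = £241000
  £241000 × 24% = £57840

General income tax:
  £188900 × 12% = £22668

£57840 > £22668, so the alternative minimum tax is the binding amount.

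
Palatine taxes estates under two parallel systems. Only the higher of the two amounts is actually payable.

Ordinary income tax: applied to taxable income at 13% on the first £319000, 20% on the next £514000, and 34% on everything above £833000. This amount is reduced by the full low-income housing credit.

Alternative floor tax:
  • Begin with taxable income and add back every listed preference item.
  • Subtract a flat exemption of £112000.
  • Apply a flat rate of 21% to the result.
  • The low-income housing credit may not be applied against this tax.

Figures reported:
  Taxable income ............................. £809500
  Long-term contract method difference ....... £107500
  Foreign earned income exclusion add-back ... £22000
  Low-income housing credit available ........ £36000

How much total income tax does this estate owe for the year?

Ordinary income tax:
  £319000 × 13% = £41470
  £490500 × 20% = £98100
  → £139570
  Less low-income housing credit £36000 → £103570

Alternative floor tax:
  Adjusted income: £809500 + £107500 + £22000 = £939000
  Less exemption £112000 → base £827000
  £827000 × 21% = £173670

£173670 > £103570, so the alternative floor tax is the binding amount.

£173670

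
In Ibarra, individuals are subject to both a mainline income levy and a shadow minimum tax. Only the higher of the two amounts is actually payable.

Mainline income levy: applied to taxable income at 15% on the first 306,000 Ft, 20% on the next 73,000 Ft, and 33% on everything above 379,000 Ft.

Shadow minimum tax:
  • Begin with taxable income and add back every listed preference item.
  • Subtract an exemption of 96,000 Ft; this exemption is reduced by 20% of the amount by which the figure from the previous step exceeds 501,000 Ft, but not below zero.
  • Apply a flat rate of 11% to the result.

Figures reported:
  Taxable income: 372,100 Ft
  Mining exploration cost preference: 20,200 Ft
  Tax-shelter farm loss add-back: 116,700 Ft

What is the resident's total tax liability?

59,120 Ft

Mainline income levy:
  306,000 Ft × 15% = 45,900 Ft
  66,100 Ft × 20% = 13,220 Ft
  → 59,120 Ft

Shadow minimum tax:
  Adjusted income: 372,100 Ft + 20,200 Ft + 116,700 Ft = 509,000 Ft
  Exemption: 96,000 Ft − 20% × (509,000 Ft − 501,000 Ft) = 96,000 Ft − 1,600 Ft = 94,400 Ft
  Base: 509,000 Ft − 94,400 Ft = 414,600 Ft
  414,600 Ft × 11% = 45,606 Ft

59,120 Ft > 45,606 Ft, so the mainline income levy governs.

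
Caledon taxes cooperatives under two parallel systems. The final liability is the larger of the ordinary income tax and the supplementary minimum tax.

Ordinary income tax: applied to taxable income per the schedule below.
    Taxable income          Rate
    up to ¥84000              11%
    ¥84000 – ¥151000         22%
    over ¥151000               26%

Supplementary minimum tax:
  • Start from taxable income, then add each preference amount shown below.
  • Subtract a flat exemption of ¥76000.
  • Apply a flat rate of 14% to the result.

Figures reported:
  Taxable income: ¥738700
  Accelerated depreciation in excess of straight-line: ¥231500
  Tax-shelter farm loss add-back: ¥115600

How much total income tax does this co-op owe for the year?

¥176782

Supplementary minimum tax:
  Adjusted income: ¥738700 + ¥231500 + ¥115600 = ¥1085800
  Less exemption ¥76000 → base ¥1009800
  ¥1009800 × 14% = ¥141372

Ordinary income tax:
  ¥84000 × 11% = ¥9240
  ¥67000 × 22% = ¥14740
  ¥587700 × 26% = ¥152802
  → ¥176782

¥176782 > ¥141372, so the ordinary income tax governs.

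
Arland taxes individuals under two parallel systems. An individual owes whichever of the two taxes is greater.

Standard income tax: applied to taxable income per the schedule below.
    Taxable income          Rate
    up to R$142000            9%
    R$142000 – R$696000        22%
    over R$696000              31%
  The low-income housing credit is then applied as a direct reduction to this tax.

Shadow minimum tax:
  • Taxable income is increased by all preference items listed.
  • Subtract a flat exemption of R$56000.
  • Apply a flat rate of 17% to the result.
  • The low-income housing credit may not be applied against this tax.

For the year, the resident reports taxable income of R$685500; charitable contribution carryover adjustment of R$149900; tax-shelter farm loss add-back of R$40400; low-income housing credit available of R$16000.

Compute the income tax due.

Shadow minimum tax:
  Adjusted income: R$685500 + R$149900 + R$40400 = R$875800
  Less exemption R$56000 → base R$819800
  R$819800 × 17% = R$139366

Standard income tax:
  R$142000 × 9% = R$12780
  R$543500 × 22% = R$119570
  → R$132350
  Less low-income housing credit R$16000 → R$116350

R$139366 > R$116350, so the shadow minimum tax is the binding amount.

R$139366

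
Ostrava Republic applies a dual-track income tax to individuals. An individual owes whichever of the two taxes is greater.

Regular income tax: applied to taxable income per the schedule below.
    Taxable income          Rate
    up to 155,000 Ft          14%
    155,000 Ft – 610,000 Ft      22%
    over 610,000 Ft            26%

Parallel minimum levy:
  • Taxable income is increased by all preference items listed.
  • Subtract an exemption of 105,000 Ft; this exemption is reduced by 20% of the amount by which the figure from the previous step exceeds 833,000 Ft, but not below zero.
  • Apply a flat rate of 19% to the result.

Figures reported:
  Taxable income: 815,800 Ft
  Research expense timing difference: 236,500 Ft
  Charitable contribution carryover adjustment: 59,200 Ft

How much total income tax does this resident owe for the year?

Parallel minimum levy:
  Adjusted income: 815,800 Ft + 236,500 Ft + 59,200 Ft = 1,111,500 Ft
  Exemption: 105,000 Ft − 20% × (1,111,500 Ft − 833,000 Ft) = 105,000 Ft − 55,700 Ft = 49,300 Ft
  Base: 1,111,500 Ft − 49,300 Ft = 1,062,200 Ft
  1,062,200 Ft × 19% = 201,818 Ft

Regular income tax:
  155,000 Ft × 14% = 21,700 Ft
  455,000 Ft × 22% = 100,100 Ft
  205,800 Ft × 26% = 53,508 Ft
  → 175,308 Ft

201,818 Ft > 175,308 Ft, so the parallel minimum levy is the binding amount.

201,818 Ft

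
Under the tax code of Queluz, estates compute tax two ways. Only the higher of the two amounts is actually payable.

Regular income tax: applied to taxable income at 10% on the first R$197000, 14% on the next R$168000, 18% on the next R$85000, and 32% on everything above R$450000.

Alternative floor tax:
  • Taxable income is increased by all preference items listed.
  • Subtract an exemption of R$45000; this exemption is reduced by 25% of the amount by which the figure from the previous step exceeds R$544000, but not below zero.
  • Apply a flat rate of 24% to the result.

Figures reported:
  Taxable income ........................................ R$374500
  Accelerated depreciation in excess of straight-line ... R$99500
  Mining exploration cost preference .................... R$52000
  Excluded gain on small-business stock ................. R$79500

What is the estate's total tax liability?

R$138210

Regular income tax:
  R$197000 × 10% = R$19700
  R$168000 × 14% = R$23520
  R$9500 × 18% = R$1710
  → R$44930

Alternative floor tax:
  Adjusted income: R$374500 + R$99500 + R$52000 + R$79500 = R$605500
  Exemption: R$45000 − 25% × (R$605500 − R$544000) = R$45000 − R$15375 = R$29625
  Base: R$605500 − R$29625 = R$575875
  R$575875 × 24% = R$138210

R$138210 > R$44930, so the alternative floor tax is the binding amount.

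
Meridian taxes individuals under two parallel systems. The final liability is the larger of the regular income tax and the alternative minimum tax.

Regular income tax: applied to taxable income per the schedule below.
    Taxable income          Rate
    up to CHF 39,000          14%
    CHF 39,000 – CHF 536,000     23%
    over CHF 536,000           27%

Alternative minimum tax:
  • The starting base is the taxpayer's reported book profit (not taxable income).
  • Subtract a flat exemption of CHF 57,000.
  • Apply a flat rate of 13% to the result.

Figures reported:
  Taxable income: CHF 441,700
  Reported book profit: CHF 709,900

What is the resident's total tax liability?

CHF 98,081

Alternative minimum tax:
  Base (reported book profit): CHF 709,900
  Less exemption CHF 57,000 → base CHF 652,900
  CHF 652,900 × 13% = CHF 84,877

Regular income tax:
  CHF 39,000 × 14% = CHF 5,460
  CHF 402,700 × 23% = CHF 92,621
  → CHF 98,081

CHF 98,081 > CHF 84,877, so the regular income tax governs.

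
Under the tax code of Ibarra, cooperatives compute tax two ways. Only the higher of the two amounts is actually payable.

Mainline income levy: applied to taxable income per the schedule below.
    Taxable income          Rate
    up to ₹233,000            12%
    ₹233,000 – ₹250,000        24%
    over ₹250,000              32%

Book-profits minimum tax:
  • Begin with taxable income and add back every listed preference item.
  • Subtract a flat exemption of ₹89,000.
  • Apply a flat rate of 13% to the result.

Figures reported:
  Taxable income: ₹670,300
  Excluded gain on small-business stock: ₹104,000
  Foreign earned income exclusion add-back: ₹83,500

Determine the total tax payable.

Mainline income levy:
  ₹233,000 × 12% = ₹27,960
  ₹17,000 × 24% = ₹4,080
  ₹420,300 × 32% = ₹134,496
  → ₹166,536

Book-profits minimum tax:
  Adjusted income: ₹670,300 + ₹104,000 + ₹83,500 = ₹857,800
  Less exemption ₹89,000 → base ₹768,800
  ₹768,800 × 13% = ₹99,944

₹166,536 > ₹99,944, so the mainline income levy governs.

₹166,536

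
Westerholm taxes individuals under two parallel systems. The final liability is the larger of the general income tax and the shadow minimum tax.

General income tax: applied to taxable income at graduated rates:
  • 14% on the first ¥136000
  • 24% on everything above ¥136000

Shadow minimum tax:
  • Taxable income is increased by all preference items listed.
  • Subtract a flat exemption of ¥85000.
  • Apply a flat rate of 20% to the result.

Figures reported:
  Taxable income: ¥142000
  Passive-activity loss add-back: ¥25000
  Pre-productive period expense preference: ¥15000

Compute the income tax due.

General income tax:
  ¥136000 × 14% = ¥19040
  ¥6000 × 24% = ¥1440
  → ¥20480

Shadow minimum tax:
  Adjusted income: ¥142000 + ¥25000 + ¥15000 = ¥182000
  Less exemption ¥85000 → base ¥97000
  ¥97000 × 20% = ¥19400

¥20480 > ¥19400, so the general income tax governs.

¥20480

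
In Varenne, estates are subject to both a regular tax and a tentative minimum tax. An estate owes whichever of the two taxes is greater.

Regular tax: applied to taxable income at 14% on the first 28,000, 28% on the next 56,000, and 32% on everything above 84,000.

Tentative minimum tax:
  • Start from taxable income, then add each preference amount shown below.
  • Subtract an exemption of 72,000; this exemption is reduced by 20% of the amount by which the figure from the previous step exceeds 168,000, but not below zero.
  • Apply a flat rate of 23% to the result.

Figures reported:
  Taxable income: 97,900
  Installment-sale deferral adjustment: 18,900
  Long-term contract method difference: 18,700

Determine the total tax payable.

Tentative minimum tax:
  Adjusted income: 97,900 + 18,900 + 18,700 = 135,500
  Exemption: 135,500 ≤ 168,000, so full 72,000 applies
  Base: 135,500 − 72,000 = 63,500
  63,500 × 23% = 14,605

Regular tax:
  28,000 × 14% = 3,920
  56,000 × 28% = 15,680
  13,900 × 32% = 4,448
  → 24,048

24,048 > 14,605, so the regular tax governs.

24,048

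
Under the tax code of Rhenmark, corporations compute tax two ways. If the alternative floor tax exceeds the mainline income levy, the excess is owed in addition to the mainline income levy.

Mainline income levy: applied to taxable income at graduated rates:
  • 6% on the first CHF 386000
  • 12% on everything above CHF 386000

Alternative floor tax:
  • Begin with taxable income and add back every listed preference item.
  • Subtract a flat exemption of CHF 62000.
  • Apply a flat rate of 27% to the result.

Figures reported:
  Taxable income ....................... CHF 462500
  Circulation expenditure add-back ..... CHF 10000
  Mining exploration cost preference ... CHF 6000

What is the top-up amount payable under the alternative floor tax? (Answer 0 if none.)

CHF 80115

Mainline income levy:
  CHF 386000 × 6% = CHF 23160
  CHF 76500 × 12% = CHF 9180
  → CHF 32340

Alternative floor tax:
  Adjusted income: CHF 462500 + CHF 10000 + CHF 6000 = CHF 478500
  Less exemption CHF 62000 → base CHF 416500
  CHF 416500 × 27% = CHF 112455

Excess of alternative floor tax over mainline income levy: CHF 112455 − CHF 32340 = CHF 80115.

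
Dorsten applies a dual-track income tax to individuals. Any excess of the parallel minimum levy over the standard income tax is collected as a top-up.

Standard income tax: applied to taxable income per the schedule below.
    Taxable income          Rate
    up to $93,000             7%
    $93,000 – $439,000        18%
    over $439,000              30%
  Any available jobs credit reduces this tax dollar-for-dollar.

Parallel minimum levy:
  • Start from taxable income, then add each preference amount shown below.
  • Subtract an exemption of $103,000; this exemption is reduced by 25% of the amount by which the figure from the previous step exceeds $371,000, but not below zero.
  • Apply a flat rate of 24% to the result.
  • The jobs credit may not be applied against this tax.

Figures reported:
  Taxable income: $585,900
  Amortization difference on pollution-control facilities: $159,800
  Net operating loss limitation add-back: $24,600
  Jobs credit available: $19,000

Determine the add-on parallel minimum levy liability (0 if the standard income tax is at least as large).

$90,250

Parallel minimum levy:
  Adjusted income: $585,900 + $159,800 + $24,600 = $770,300
  Exemption: $103,000 − 25% × ($770,300 − $371,000) = $103,000 − $99,825 = $3,175
  Base: $770,300 − $3,175 = $767,125
  $767,125 × 24% = $184,110

Standard income tax:
  $93,000 × 7% = $6,510
  $346,000 × 18% = $62,280
  $146,900 × 30% = $44,070
  → $112,860
  Less jobs credit $19,000 → $93,860

Excess of parallel minimum levy over standard income tax: $184,110 − $93,860 = $90,250.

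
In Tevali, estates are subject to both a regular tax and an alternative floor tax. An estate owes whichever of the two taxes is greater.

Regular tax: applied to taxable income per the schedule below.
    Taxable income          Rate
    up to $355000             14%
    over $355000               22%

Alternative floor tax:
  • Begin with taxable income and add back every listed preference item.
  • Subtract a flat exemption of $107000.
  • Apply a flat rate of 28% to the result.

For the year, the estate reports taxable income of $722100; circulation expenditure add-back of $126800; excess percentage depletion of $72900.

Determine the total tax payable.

$228144

Regular tax:
  $355000 × 14% = $49700
  $367100 × 22% = $80762
  → $130462

Alternative floor tax:
  Adjusted income: $722100 + $126800 + $72900 = $921800
  Less exemption $107000 → base $814800
  $814800 × 28% = $228144

$228144 > $130462, so the alternative floor tax is the binding amount.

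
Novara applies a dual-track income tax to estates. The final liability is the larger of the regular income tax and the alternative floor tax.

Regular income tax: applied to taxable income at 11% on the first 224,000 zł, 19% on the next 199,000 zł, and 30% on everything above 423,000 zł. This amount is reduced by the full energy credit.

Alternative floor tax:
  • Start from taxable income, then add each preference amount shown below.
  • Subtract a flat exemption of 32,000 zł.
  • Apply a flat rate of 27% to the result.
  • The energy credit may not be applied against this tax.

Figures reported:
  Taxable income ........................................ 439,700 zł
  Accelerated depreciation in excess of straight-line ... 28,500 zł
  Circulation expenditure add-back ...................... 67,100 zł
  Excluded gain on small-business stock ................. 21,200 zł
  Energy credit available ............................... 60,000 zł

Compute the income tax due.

141,615 zł

Alternative floor tax:
  Adjusted income: 439,700 zł + 28,500 zł + 67,100 zł + 21,200 zł = 556,500 zł
  Less exemption 32,000 zł → base 524,500 zł
  524,500 zł × 27% = 141,615 zł

Regular income tax:
  224,000 zł × 11% = 24,640 zł
  199,000 zł × 19% = 37,810 zł
  16,700 zł × 30% = 5,010 zł
  → 67,460 zł
  Less energy credit 60,000 zł → 7,460 zł

141,615 zł > 7,460 zł, so the alternative floor tax is the binding amount.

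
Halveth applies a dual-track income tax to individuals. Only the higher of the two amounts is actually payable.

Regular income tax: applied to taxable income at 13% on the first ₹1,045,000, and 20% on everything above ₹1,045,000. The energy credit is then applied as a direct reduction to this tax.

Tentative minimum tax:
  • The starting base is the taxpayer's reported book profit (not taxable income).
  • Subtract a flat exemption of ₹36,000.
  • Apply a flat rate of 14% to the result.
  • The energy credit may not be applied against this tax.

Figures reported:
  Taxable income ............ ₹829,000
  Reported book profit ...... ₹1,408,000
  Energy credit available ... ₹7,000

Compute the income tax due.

Tentative minimum tax:
  Base (reported book profit): ₹1,408,000
  Less exemption ₹36,000 → base ₹1,372,000
  ₹1,372,000 × 14% = ₹192,080

Regular income tax:
  ₹829,000 × 13% = ₹107,770
  Less energy credit ₹7,000 → ₹100,770

₹192,080 > ₹100,770, so the tentative minimum tax is the binding amount.

₹192,080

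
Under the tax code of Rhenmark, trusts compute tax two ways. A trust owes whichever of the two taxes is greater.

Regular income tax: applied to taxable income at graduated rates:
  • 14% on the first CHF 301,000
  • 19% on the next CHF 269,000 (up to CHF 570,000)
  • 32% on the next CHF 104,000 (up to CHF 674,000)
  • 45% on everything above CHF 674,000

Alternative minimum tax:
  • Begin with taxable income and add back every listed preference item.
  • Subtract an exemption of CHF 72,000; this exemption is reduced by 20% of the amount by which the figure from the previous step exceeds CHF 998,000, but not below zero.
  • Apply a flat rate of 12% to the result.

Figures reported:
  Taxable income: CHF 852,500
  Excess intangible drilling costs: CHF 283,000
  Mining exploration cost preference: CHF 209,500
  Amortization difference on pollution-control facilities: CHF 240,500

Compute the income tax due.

Alternative minimum tax:
  Adjusted income: CHF 852,500 + CHF 283,000 + CHF 209,500 + CHF 240,500 = CHF 1,585,500
  Exemption: 20% × (CHF 1,585,500 − CHF 998,000) = CHF 117,500 ≥ CHF 72,000, so the exemption is fully phased out
  Base: CHF 1,585,500 − CHF 0 = CHF 1,585,500
  CHF 1,585,500 × 12% = CHF 190,260

Regular income tax:
  CHF 301,000 × 14% = CHF 42,140
  CHF 269,000 × 19% = CHF 51,110
  CHF 104,000 × 32% = CHF 33,280
  CHF 178,500 × 45% = CHF 80,325
  → CHF 206,855

CHF 206,855 > CHF 190,260, so the regular income tax governs.

CHF 206,855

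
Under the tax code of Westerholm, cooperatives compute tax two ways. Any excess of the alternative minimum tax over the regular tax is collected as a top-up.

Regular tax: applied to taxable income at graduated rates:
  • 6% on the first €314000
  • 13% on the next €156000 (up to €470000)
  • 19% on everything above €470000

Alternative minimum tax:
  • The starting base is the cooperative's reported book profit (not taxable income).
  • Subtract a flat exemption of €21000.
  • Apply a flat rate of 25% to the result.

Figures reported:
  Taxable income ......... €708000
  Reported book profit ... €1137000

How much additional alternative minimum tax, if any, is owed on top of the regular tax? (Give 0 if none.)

Alternative minimum tax:
  Base (reported book profit): €1137000
  Less exemption €21000 → base €1116000
  €1116000 × 25% = €279000

Regular tax:
  €314000 × 6% = €18840
  €156000 × 13% = €20280
  €238000 × 19% = €45220
  → €84340

Excess of alternative minimum tax over regular tax: €279000 − €84340 = €194660.

€194660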